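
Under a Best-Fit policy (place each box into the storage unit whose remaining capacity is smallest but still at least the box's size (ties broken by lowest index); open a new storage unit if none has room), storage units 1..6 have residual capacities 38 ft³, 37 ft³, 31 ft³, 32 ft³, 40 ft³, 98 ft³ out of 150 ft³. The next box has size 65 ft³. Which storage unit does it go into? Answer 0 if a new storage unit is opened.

Storage units with room: storage unit 6 (98 ft³).
Tightest fit is storage unit 6 with 98 ft³ free.

6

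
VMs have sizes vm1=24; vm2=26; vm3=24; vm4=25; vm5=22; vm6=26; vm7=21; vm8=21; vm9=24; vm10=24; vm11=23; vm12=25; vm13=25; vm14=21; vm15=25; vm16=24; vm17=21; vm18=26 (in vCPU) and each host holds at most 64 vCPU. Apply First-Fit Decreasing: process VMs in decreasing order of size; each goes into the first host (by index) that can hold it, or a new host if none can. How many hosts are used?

Sorted descending: 26, 26, 26, 25, 25, 25, 25, 24, 24, 24, 24, 24, 23, 22, 21, 21, 21, 21.
host 1: place 26 vCPU, 38 vCPU left
host 1: place 26 vCPU, 12 vCPU left
host 2: place 26 vCPU, 38 vCPU left
host 2: place 25 vCPU, 13 vCPU left
host 3: place 25 vCPU, 39 vCPU left
host 3: place 25 vCPU, 14 vCPU left
host 4: place 25 vCPU, 39 vCPU left
host 4: place 24 vCPU, 15 vCPU left
host 5: place 24 vCPU, 40 vCPU left
host 5: place 24 vCPU, 16 vCPU left
host 6: place 24 vCPU, 40 vCPU left
host 6: place 24 vCPU, 16 vCPU left
host 7: place 23 vCPU, 41 vCPU left
host 7: place 22 vCPU, 19 vCPU left
host 8: place 21 vCPU, 43 vCPU left
host 8: place 21 vCPU, 22 vCPU left
host 8: place 21 vCPU, 1 vCPU left
host 9: place 21 vCPU, 43 vCPU left
Final hosts: [26,26] [26,25] [25,25] [25,24] [24,24] [24,24] [23,22] [21,21,21] [21].

9 hosts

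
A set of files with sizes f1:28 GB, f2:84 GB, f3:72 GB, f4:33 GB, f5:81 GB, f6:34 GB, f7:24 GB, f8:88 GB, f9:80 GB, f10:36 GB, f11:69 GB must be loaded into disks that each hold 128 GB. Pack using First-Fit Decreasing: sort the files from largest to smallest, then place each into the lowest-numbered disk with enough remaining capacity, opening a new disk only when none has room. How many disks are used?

6

Sorted descending: 88, 84, 81, 80, 72, 69, 36, 34, 33, 28, 24.
Put 88 GB in disk 1; 40 GB remain.
Put 84 GB in disk 2; 44 GB remain.
Put 81 GB in disk 3; 47 GB remain.
Put 80 GB in disk 4; 48 GB remain.
Put 72 GB in disk 5; 56 GB remain.
Put 69 GB in disk 6; 59 GB remain.
Put 36 GB in disk 1; 4 GB remain.
Put 34 GB in disk 2; 10 GB remain.
Put 33 GB in disk 3; 14 GB remain.
Put 28 GB in disk 4; 20 GB remain.
Put 24 GB in disk 5; 32 GB remain.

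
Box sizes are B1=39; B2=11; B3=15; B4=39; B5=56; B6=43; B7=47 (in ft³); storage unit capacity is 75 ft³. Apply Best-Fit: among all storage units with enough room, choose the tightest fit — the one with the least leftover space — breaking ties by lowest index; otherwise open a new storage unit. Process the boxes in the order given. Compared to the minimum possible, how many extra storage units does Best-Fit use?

0

Best-Fit: [39,11,15] [39] [56] [43] [47] → 5 storage units.
5 boxes exceed 37.5 ft³ (half the capacity), and no two of those can share a storage unit, so at least 5 storage units are needed.
So 5 is already optimal.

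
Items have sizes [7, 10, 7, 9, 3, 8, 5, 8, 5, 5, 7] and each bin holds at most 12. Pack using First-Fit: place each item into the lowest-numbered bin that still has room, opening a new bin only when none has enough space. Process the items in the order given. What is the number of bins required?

8

Put 7 in bin 1; 5 remain.
Put 10 in bin 2; 2 remain.
Put 7 in bin 3; 5 remain.
Put 9 in bin 4; 3 remain.
Put 3 in bin 1; 2 remain.
Put 8 in bin 5; 4 remain.
Put 5 in bin 3; 0 remain.
Put 8 in bin 6; 4 remain.
Put 5 in bin 7; 7 remain.
Put 5 in bin 7; 2 remain.
Put 7 in bin 8; 5 remain.
Final bins: [7,3] [10] [7,5] [9] [8] [8] [5,5] [7].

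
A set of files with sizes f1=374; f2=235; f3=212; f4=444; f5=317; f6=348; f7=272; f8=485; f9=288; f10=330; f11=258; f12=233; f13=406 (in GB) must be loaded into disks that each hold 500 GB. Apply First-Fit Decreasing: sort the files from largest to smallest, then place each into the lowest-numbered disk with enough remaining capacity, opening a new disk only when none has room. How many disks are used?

Sorted descending: 485, 444, 406, 374, 348, 330, 317, 288, 272, 258, 235, 233, 212.
485 GB → disk 1 (remaining 15 GB)
444 GB → disk 2 (remaining 56 GB)
406 GB → disk 3 (remaining 94 GB)
374 GB → disk 4 (remaining 126 GB)
348 GB → disk 5 (remaining 152 GB)
330 GB → disk 6 (remaining 170 GB)
317 GB → disk 7 (remaining 183 GB)
288 GB → disk 8 (remaining 212 GB)
272 GB → disk 9 (remaining 228 GB)
258 GB → disk 10 (remaining 242 GB)
235 GB → disk 10 (remaining 7 GB)
233 GB → disk 11 (remaining 267 GB)
212 GB → disk 8 (remaining 0 GB)
Final disks: [485] [444] [406] [374] [348] [330] [317] [288,212] [272] [258,235] [233].

11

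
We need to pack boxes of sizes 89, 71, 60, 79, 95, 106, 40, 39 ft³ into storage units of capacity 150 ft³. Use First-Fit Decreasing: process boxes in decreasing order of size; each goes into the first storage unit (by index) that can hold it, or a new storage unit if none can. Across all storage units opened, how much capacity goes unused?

Sorted descending: 106, 95, 89, 79, 71, 60, 40, 39.
Put 106 ft³ in storage unit 1; 44 ft³ remain.
Put 95 ft³ in storage unit 2; 55 ft³ remain.
Put 89 ft³ in storage unit 3; 61 ft³ remain.
Put 79 ft³ in storage unit 4; 71 ft³ remain.
Put 71 ft³ in storage unit 4; 0 ft³ remain.
Put 60 ft³ in storage unit 3; 1 ft³ remain.
Put 40 ft³ in storage unit 1; 4 ft³ remain.
Put 39 ft³ in storage unit 2; 16 ft³ remain.
4 storage units × 150 ft³ = 600 ft³; used 579 ft³; unused 21 ft³.

21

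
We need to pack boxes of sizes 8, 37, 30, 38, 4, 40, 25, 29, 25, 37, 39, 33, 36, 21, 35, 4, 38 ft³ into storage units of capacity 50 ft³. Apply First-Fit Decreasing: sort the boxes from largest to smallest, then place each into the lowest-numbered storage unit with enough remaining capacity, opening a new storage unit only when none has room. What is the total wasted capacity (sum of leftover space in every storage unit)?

Sorted descending: 40, 39, 38, 38, 37, 37, 36, 35, 33, 30, 29, 25, 25, 21, 8, 4, 4.
Put 40 ft³ in storage unit 1; 10 ft³ remain.
Put 39 ft³ in storage unit 2; 11 ft³ remain.
Put 38 ft³ in storage unit 3; 12 ft³ remain.
Put 38 ft³ in storage unit 4; 12 ft³ remain.
Put 37 ft³ in storage unit 5; 13 ft³ remain.
Put 37 ft³ in storage unit 6; 13 ft³ remain.
Put 36 ft³ in storage unit 7; 14 ft³ remain.
Put 35 ft³ in storage unit 8; 15 ft³ remain.
Put 33 ft³ in storage unit 9; 17 ft³ remain.
Put 30 ft³ in storage unit 10; 20 ft³ remain.
Put 29 ft³ in storage unit 11; 21 ft³ remain.
Put 25 ft³ in storage unit 12; 25 ft³ remain.
Put 25 ft³ in storage unit 12; 0 ft³ remain.
Put 21 ft³ in storage unit 11; 0 ft³ remain.
Put 8 ft³ in storage unit 1; 2 ft³ remain.
Put 4 ft³ in storage unit 2; 7 ft³ remain.
Put 4 ft³ in storage unit 2; 3 ft³ remain.
12 storage units × 50 ft³ = 600 ft³; used 479 ft³; unused 121 ft³.

121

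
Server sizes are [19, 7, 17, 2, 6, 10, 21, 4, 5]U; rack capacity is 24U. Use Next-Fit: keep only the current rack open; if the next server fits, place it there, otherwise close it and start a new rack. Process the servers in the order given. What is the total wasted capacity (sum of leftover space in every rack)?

29

rack 1: place 19U, 5U left
rack 2: place 7U, 17U left
rack 2: place 17U, 0U left
rack 3: place 2U, 22U left
rack 3: place 6U, 16U left
rack 3: place 10U, 6U left
rack 4: place 21U, 3U left
rack 5: place 4U, 20U left
rack 5: place 5U, 15U left
5 racks × 24U = 120U; used 91U; unused 29U.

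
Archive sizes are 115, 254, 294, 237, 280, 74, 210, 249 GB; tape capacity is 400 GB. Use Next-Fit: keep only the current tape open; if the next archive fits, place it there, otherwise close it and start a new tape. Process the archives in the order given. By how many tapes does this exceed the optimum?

0

Next-Fit: [115,254] [294] [237] [280,74] [210] [249] → 6 tapes.
6 archives exceed 200 GB (half the capacity), and no two of those can share a tape, so at least 6 tapes are needed.
So 6 is already optimal.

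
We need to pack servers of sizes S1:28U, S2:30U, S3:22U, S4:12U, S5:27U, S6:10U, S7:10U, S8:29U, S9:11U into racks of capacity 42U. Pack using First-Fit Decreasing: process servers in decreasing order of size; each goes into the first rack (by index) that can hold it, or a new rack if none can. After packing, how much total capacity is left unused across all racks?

Sorted descending: 30, 29, 28, 27, 22, 12, 11, 10, 10.
Put 30U in rack 1; 12U remain.
Put 29U in rack 2; 13U remain.
Put 28U in rack 3; 14U remain.
Put 27U in rack 4; 15U remain.
Put 22U in rack 5; 20U remain.
Put 12U in rack 1; 0U remain.
Put 11U in rack 2; 2U remain.
Put 10U in rack 3; 4U remain.
Put 10U in rack 4; 5U remain.
5 racks × 42U = 210U; used 179U; unused 31U.

31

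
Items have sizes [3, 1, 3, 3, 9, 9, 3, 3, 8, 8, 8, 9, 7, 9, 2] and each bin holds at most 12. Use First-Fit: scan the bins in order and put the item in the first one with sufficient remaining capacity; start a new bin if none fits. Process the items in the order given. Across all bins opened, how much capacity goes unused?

23

bin 1: place 3, 9 left
bin 1: place 1, 8 left
bin 1: place 3, 5 left
bin 1: place 3, 2 left
bin 2: place 9, 3 left
bin 3: place 9, 3 left
bin 2: place 3, 0 left
bin 3: place 3, 0 left
bin 4: place 8, 4 left
bin 5: place 8, 4 left
bin 6: place 8, 4 left
bin 7: place 9, 3 left
bin 8: place 7, 5 left
bin 9: place 9, 3 left
bin 1: place 2, 0 left
9 bins × 12 = 108; used 85; unused 23.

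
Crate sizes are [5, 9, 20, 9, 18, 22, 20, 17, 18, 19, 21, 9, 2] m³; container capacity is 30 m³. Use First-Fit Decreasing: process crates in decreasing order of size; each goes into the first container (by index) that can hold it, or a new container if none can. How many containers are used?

8

Sorted descending: 22, 21, 20, 20, 19, 18, 18, 17, 9, 9, 9, 5, 2.
Put 22 m³ in container 1; 8 m³ remain.
Put 21 m³ in container 2; 9 m³ remain.
Put 20 m³ in container 3; 10 m³ remain.
Put 20 m³ in container 4; 10 m³ remain.
Put 19 m³ in container 5; 11 m³ remain.
Put 18 m³ in container 6; 12 m³ remain.
Put 18 m³ in container 7; 12 m³ remain.
Put 17 m³ in container 8; 13 m³ remain.
Put 9 m³ in container 2; 0 m³ remain.
Put 9 m³ in container 3; 1 m³ remain.
Put 9 m³ in container 4; 1 m³ remain.
Put 5 m³ in container 1; 3 m³ remain.
Put 2 m³ in container 1; 1 m³ remain.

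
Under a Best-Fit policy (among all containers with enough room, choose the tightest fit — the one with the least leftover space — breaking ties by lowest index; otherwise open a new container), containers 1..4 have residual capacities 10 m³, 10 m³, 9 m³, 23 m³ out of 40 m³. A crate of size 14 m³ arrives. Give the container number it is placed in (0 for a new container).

4

Containers with room: container 4 (23 m³).
Tightest fit is container 4 with 23 m³ free.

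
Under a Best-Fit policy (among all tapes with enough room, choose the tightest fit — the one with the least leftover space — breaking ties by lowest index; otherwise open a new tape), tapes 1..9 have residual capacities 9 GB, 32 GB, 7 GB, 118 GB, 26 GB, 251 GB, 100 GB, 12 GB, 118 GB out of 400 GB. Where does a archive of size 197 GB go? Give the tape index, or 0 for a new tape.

6

Tapes with room: tape 6 (251 GB).
Tightest fit is tape 6 with 251 GB free.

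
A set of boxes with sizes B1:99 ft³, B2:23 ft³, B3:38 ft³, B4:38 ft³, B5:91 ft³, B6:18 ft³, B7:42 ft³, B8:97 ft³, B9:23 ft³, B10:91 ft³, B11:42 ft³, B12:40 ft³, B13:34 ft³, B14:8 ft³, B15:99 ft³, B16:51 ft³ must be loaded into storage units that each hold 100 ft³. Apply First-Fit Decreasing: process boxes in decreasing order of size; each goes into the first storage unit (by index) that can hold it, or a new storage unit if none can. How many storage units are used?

Sorted descending: 99, 99, 97, 91, 91, 51, 42, 42, 40, 38, 38, 34, 23, 23, 18, 8.
99 ft³ → storage unit 1 (remaining 1 ft³)
99 ft³ → storage unit 2 (remaining 1 ft³)
97 ft³ → storage unit 3 (remaining 3 ft³)
91 ft³ → storage unit 4 (remaining 9 ft³)
91 ft³ → storage unit 5 (remaining 9 ft³)
51 ft³ → storage unit 6 (remaining 49 ft³)
42 ft³ → storage unit 6 (remaining 7 ft³)
42 ft³ → storage unit 7 (remaining 58 ft³)
40 ft³ → storage unit 7 (remaining 18 ft³)
38 ft³ → storage unit 8 (remaining 62 ft³)
38 ft³ → storage unit 8 (remaining 24 ft³)
34 ft³ → storage unit 9 (remaining 66 ft³)
23 ft³ → storage unit 8 (remaining 1 ft³)
23 ft³ → storage unit 9 (remaining 43 ft³)
18 ft³ → storage unit 7 (remaining 0 ft³)
8 ft³ → storage unit 4 (remaining 1 ft³)
Final storage units: [99] [99] [97] [91,8] [91] [51,42] [42,40,18] [38,38,23] [34,23].

9 storage units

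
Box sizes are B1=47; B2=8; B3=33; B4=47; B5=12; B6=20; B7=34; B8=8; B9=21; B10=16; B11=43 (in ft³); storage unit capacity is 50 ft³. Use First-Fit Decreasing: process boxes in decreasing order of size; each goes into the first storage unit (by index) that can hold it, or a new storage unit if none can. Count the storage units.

7 storage units

Sorted descending: 47, 47, 43, 34, 33, 21, 20, 16, 12, 8, 8.
47 ft³ → storage unit 1 (remaining 3 ft³)
47 ft³ → storage unit 2 (remaining 3 ft³)
43 ft³ → storage unit 3 (remaining 7 ft³)
34 ft³ → storage unit 4 (remaining 16 ft³)
33 ft³ → storage unit 5 (remaining 17 ft³)
21 ft³ → storage unit 6 (remaining 29 ft³)
20 ft³ → storage unit 6 (remaining 9 ft³)
16 ft³ → storage unit 4 (remaining 0 ft³)
12 ft³ → storage unit 5 (remaining 5 ft³)
8 ft³ → storage unit 6 (remaining 1 ft³)
8 ft³ → storage unit 7 (remaining 42 ft³)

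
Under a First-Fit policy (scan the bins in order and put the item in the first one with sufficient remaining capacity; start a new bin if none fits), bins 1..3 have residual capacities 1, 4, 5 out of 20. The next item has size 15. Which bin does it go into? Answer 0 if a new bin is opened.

0

No bin has ≥ 15 free, so a new bin is opened.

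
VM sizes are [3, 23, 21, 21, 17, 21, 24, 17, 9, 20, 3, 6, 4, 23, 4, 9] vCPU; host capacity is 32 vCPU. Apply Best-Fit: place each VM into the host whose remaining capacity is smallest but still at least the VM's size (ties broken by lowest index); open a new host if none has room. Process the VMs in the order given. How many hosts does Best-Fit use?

3 vCPU → host 1 (remaining 29 vCPU)
23 vCPU → host 1 (remaining 6 vCPU)
21 vCPU → host 2 (remaining 11 vCPU)
21 vCPU → host 3 (remaining 11 vCPU)
17 vCPU → host 4 (remaining 15 vCPU)
21 vCPU → host 5 (remaining 11 vCPU)
24 vCPU → host 6 (remaining 8 vCPU)
17 vCPU → host 7 (remaining 15 vCPU)
9 vCPU → host 2 (remaining 2 vCPU)
20 vCPU → host 8 (remaining 12 vCPU)
3 vCPU → host 1 (remaining 3 vCPU)
6 vCPU → host 6 (remaining 2 vCPU)
4 vCPU → host 3 (remaining 7 vCPU)
23 vCPU → host 9 (remaining 9 vCPU)
4 vCPU → host 3 (remaining 3 vCPU)
9 vCPU → host 9 (remaining 0 vCPU)

9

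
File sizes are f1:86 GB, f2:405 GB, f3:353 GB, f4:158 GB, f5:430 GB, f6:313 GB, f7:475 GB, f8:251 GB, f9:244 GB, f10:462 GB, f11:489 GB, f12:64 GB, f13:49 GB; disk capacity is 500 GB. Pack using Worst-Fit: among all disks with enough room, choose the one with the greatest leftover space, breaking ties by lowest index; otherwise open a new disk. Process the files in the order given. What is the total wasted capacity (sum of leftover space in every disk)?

Put f1 (86 GB) in disk 1; 414 GB remain.
Put f2 (405 GB) in disk 1; 9 GB remain.
Put f3 (353 GB) in disk 2; 147 GB remain.
Put f4 (158 GB) in disk 3; 342 GB remain.
Put f5 (430 GB) in disk 4; 70 GB remain.
Put f6 (313 GB) in disk 3; 29 GB remain.
Put f7 (475 GB) in disk 5; 25 GB remain.
Put f8 (251 GB) in disk 6; 249 GB remain.
Put f9 (244 GB) in disk 6; 5 GB remain.
Put f10 (462 GB) in disk 7; 38 GB remain.
Put f11 (489 GB) in disk 8; 11 GB remain.
Put f12 (64 GB) in disk 2; 83 GB remain.
Put f13 (49 GB) in disk 2; 34 GB remain.
8 disks × 500 GB = 4000 GB; used 3779 GB; unused 221 GB.

221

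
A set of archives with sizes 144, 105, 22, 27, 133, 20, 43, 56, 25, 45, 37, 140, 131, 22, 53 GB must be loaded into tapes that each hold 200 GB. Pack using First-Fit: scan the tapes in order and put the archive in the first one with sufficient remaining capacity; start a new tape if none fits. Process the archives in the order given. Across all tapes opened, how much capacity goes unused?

197

Put 144 GB in tape 1; 56 GB remain.
Put 105 GB in tape 2; 95 GB remain.
Put 22 GB in tape 1; 34 GB remain.
Put 27 GB in tape 1; 7 GB remain.
Put 133 GB in tape 3; 67 GB remain.
Put 20 GB in tape 2; 75 GB remain.
Put 43 GB in tape 2; 32 GB remain.
Put 56 GB in tape 3; 11 GB remain.
Put 25 GB in tape 2; 7 GB remain.
Put 45 GB in tape 4; 155 GB remain.
Put 37 GB in tape 4; 118 GB remain.
Put 140 GB in tape 5; 60 GB remain.
Put 131 GB in tape 6; 69 GB remain.
Put 22 GB in tape 4; 96 GB remain.
Put 53 GB in tape 4; 43 GB remain.
6 tapes × 200 GB = 1200 GB; used 1003 GB; unused 197 GB.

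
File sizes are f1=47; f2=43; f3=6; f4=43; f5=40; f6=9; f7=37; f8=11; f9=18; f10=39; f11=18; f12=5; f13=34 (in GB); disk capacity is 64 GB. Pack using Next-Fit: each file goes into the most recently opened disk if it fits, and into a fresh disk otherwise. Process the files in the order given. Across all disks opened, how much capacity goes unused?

disk 1: place f1 (47 GB), 17 GB left
disk 2: place f2 (43 GB), 21 GB left
disk 2: place f3 (6 GB), 15 GB left
disk 3: place f4 (43 GB), 21 GB left
disk 4: place f5 (40 GB), 24 GB left
disk 4: place f6 (9 GB), 15 GB left
disk 5: place f7 (37 GB), 27 GB left
disk 5: place f8 (11 GB), 16 GB left
disk 6: place f9 (18 GB), 46 GB left
disk 6: place f10 (39 GB), 7 GB left
disk 7: place f11 (18 GB), 46 GB left
disk 7: place f12 (5 GB), 41 GB left
disk 7: place f13 (34 GB), 7 GB left
7 disks × 64 GB = 448 GB; used 350 GB; unused 98 GB.

98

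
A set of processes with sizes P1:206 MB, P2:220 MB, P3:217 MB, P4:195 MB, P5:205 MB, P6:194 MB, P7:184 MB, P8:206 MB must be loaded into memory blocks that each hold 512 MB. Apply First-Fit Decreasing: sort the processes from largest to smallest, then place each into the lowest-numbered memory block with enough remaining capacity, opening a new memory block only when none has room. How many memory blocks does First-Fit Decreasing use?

Sorted descending: 220, 217, 206, 206, 205, 195, 194, 184.
memory block 1: place 220 MB, 292 MB left
memory block 1: place 217 MB, 75 MB left
memory block 2: place 206 MB, 306 MB left
memory block 2: place 206 MB, 100 MB left
memory block 3: place 205 MB, 307 MB left
memory block 3: place 195 MB, 112 MB left
memory block 4: place 194 MB, 318 MB left
memory block 4: place 184 MB, 134 MB left
Final memory blocks: [220,217] [206,206] [205,195] [194,184].

4 memory blocks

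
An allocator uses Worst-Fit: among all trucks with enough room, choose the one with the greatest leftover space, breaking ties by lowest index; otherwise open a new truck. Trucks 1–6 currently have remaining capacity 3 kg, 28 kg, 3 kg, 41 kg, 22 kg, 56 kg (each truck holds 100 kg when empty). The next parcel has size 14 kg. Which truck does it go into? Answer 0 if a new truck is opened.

Trucks with room: truck 2 (28 kg), truck 4 (41 kg), truck 5 (22 kg), truck 6 (56 kg).
Most room is truck 6 with 56 kg free.

6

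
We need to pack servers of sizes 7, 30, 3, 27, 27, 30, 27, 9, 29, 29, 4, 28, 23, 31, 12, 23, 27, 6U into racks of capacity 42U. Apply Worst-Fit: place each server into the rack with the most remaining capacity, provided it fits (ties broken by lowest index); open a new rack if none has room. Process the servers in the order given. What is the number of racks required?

12

Put 7U in rack 1; 35U remain.
Put 30U in rack 1; 5U remain.
Put 3U in rack 1; 2U remain.
Put 27U in rack 2; 15U remain.
Put 27U in rack 3; 15U remain.
Put 30U in rack 4; 12U remain.
Put 27U in rack 5; 15U remain.
Put 9U in rack 2; 6U remain.
Put 29U in rack 6; 13U remain.
Put 29U in rack 7; 13U remain.
Put 4U in rack 3; 11U remain.
Put 28U in rack 8; 14U remain.
Put 23U in rack 9; 19U remain.
Put 31U in rack 10; 11U remain.
Put 12U in rack 9; 7U remain.
Put 23U in rack 11; 19U remain.
Put 27U in rack 12; 15U remain.
Put 6U in rack 11; 13U remain.
Final racks: [7,30,3] [27,9] [27,4] [30] [27] [29] [29] [28] [23,12] [31] [23,6] [27].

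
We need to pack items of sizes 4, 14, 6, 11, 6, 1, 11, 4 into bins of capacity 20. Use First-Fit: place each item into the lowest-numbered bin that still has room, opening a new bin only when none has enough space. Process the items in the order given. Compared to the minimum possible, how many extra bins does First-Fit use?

First-Fit: [4,14,1] [6,11] [6,11] [4] → 4 bins.
Total size 57; any packing needs at least ⌈57/20⌉ = 3 bins.
An optimal packing achieves that bound: [14,6] [11,6,1] [11,4,4] → 3 bins.
Excess: 4 − 3 = 1.

1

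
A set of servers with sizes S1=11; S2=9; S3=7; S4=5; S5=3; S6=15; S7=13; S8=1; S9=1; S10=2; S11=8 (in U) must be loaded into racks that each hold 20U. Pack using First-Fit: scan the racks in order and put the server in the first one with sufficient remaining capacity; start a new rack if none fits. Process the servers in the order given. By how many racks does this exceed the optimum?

1

First-Fit: [11,9] [7,5,3,1,1,2] [15] [13] [8] → 5 racks.
Total size 75U; any packing needs at least ⌈75/20⌉ = 4 racks.
An optimal packing achieves that bound: [15,5] [13,7] [11,9] [8,3,2,1,1] → 4 racks.
Excess: 5 − 4 = 1.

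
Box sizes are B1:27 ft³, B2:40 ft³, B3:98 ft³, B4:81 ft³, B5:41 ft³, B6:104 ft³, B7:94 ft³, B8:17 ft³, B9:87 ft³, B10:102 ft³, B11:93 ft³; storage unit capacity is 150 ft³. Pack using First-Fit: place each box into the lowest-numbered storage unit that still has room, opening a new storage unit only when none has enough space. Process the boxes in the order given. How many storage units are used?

7

Put B1 (27 ft³) in storage unit 1; 123 ft³ remain.
Put B2 (40 ft³) in storage unit 1; 83 ft³ remain.
Put B3 (98 ft³) in storage unit 2; 52 ft³ remain.
Put B4 (81 ft³) in storage unit 1; 2 ft³ remain.
Put B5 (41 ft³) in storage unit 2; 11 ft³ remain.
Put B6 (104 ft³) in storage unit 3; 46 ft³ remain.
Put B7 (94 ft³) in storage unit 4; 56 ft³ remain.
Put B8 (17 ft³) in storage unit 3; 29 ft³ remain.
Put B9 (87 ft³) in storage unit 5; 63 ft³ remain.
Put B10 (102 ft³) in storage unit 6; 48 ft³ remain.
Put B11 (93 ft³) in storage unit 7; 57 ft³ remain.
Final storage units: [27,40,81] [98,41] [104,17] [94] [87] [102] [93].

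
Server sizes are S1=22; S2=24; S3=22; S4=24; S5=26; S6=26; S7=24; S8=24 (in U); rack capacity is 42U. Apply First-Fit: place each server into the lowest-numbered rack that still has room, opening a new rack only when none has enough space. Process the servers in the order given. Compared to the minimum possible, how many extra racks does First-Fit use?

0

First-Fit: [22] [24] [22] [24] [26] [26] [24] [24] → 8 racks.
8 servers exceed 21U (half the capacity), and no two of those can share a rack, so at least 8 racks are needed.
So 8 is already optimal.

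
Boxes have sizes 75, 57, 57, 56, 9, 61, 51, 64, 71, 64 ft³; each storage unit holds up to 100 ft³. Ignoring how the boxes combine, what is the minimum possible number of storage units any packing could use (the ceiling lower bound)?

6

Total size = 75 + 57 + 57 + 56 + 9 + 61 + 51 + 64 + 71 + 64 = 565 ft³.
⌈565 / 100⌉ = 6.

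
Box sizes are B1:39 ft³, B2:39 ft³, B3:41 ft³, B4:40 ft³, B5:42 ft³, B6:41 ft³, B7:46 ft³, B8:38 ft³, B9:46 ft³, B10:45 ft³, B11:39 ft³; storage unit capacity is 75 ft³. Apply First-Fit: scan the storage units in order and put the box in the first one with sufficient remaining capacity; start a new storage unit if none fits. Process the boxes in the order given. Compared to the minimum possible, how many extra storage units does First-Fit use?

0

First-Fit: [39] [39] [41] [40] [42] [41] [46] [38] [46] [45] [39] → 11 storage units.
11 boxes exceed 37.5 ft³ (half the capacity), and no two of those can share a storage unit, so at least 11 storage units are needed.
So 11 is already optimal.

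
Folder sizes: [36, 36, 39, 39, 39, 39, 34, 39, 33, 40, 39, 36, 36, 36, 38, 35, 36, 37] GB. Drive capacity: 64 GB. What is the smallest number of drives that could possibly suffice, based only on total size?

Total size = 36 + 36 + 39 + 39 + 39 + 39 + 34 + 39 + 33 + 40 + 39 + 36 + 36 + 36 + 38 + 35 + 36 + 37 = 667 GB.
⌈667 / 64⌉ = 11.

11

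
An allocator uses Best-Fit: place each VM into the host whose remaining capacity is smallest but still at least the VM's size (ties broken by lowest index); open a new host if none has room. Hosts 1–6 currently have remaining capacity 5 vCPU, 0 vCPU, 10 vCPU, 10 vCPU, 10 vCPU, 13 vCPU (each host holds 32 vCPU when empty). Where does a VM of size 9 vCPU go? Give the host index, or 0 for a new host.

Hosts with room: host 3 (10 vCPU), host 4 (10 vCPU), host 5 (10 vCPU), host 6 (13 vCPU).
Tightest fit is host 3 with 10 vCPU free.

3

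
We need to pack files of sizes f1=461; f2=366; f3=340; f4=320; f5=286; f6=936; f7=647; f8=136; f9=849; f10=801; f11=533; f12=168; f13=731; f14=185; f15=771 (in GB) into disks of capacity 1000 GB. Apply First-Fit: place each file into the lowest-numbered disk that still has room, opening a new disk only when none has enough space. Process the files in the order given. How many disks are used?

f1 (461 GB) → disk 1 (remaining 539 GB)
f2 (366 GB) → disk 1 (remaining 173 GB)
f3 (340 GB) → disk 2 (remaining 660 GB)
f4 (320 GB) → disk 2 (remaining 340 GB)
f5 (286 GB) → disk 2 (remaining 54 GB)
f6 (936 GB) → disk 3 (remaining 64 GB)
f7 (647 GB) → disk 4 (remaining 353 GB)
f8 (136 GB) → disk 1 (remaining 37 GB)
f9 (849 GB) → disk 5 (remaining 151 GB)
f10 (801 GB) → disk 6 (remaining 199 GB)
f11 (533 GB) → disk 7 (remaining 467 GB)
f12 (168 GB) → disk 4 (remaining 185 GB)
f13 (731 GB) → disk 8 (remaining 269 GB)
f14 (185 GB) → disk 4 (remaining 0 GB)
f15 (771 GB) → disk 9 (remaining 229 GB)
Final disks: [461,366,136] [340,320,286] [936] [647,168,185] [849] [801] [533] [731] [771].

9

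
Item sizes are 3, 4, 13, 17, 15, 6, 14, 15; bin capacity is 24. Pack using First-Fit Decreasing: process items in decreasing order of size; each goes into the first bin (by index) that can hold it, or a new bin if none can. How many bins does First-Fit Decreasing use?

Sorted descending: 17, 15, 15, 14, 13, 6, 4, 3.
bin 1: place 17, 7 left
bin 2: place 15, 9 left
bin 3: place 15, 9 left
bin 4: place 14, 10 left
bin 5: place 13, 11 left
bin 1: place 6, 1 left
bin 2: place 4, 5 left
bin 2: place 3, 2 left

5 bins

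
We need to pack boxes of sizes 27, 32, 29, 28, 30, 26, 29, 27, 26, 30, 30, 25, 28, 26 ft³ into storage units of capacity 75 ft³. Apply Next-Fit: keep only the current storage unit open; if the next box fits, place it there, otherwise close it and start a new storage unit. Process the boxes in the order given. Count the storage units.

storage unit 1: place 27 ft³, 48 ft³ left
storage unit 1: place 32 ft³, 16 ft³ left
storage unit 2: place 29 ft³, 46 ft³ left
storage unit 2: place 28 ft³, 18 ft³ left
storage unit 3: place 30 ft³, 45 ft³ left
storage unit 3: place 26 ft³, 19 ft³ left
storage unit 4: place 29 ft³, 46 ft³ left
storage unit 4: place 27 ft³, 19 ft³ left
storage unit 5: place 26 ft³, 49 ft³ left
storage unit 5: place 30 ft³, 19 ft³ left
storage unit 6: place 30 ft³, 45 ft³ left
storage unit 6: place 25 ft³, 20 ft³ left
storage unit 7: place 28 ft³, 47 ft³ left
storage unit 7: place 26 ft³, 21 ft³ left
Final storage units: [27,32] [29,28] [30,26] [29,27] [26,30] [30,25] [28,26].

7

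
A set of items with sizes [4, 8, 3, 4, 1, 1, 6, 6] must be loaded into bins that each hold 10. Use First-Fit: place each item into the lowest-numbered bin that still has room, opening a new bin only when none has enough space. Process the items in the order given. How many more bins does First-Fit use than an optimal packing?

First-Fit: [4,3,1,1] [8] [4,6] [6] → 4 bins.
Total size 33; any packing needs at least ⌈33/10⌉ = 4 bins.
So 4 is already optimal.

0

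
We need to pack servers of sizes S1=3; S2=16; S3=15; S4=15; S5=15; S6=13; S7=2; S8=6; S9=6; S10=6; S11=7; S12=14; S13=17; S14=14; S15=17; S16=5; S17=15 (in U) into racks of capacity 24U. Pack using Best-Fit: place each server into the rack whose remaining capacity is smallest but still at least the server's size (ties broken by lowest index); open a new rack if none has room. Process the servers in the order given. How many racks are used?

10

S1 (3U) → rack 1 (remaining 21U)
S2 (16U) → rack 1 (remaining 5U)
S3 (15U) → rack 2 (remaining 9U)
S4 (15U) → rack 3 (remaining 9U)
S5 (15U) → rack 4 (remaining 9U)
S6 (13U) → rack 5 (remaining 11U)
S7 (2U) → rack 1 (remaining 3U)
S8 (6U) → rack 2 (remaining 3U)
S9 (6U) → rack 3 (remaining 3U)
S10 (6U) → rack 4 (remaining 3U)
S11 (7U) → rack 5 (remaining 4U)
S12 (14U) → rack 6 (remaining 10U)
S13 (17U) → rack 7 (remaining 7U)
S14 (14U) → rack 8 (remaining 10U)
S15 (17U) → rack 9 (remaining 7U)
S16 (5U) → rack 7 (remaining 2U)
S17 (15U) → rack 10 (remaining 9U)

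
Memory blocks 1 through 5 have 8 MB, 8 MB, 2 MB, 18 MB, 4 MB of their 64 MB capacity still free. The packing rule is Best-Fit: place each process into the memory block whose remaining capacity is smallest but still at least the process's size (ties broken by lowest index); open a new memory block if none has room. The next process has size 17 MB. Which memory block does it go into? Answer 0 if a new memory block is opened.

4

Memory blocks with room: memory block 4 (18 MB).
Tightest fit is memory block 4 with 18 MB free.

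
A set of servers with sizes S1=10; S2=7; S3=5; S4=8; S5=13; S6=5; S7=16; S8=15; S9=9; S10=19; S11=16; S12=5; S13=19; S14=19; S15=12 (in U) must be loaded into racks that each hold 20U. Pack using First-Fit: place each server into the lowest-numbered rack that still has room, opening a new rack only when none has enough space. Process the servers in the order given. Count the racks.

11

S1 (10U) → rack 1 (remaining 10U)
S2 (7U) → rack 1 (remaining 3U)
S3 (5U) → rack 2 (remaining 15U)
S4 (8U) → rack 2 (remaining 7U)
S5 (13U) → rack 3 (remaining 7U)
S6 (5U) → rack 2 (remaining 2U)
S7 (16U) → rack 4 (remaining 4U)
S8 (15U) → rack 5 (remaining 5U)
S9 (9U) → rack 6 (remaining 11U)
S10 (19U) → rack 7 (remaining 1U)
S11 (16U) → rack 8 (remaining 4U)
S12 (5U) → rack 3 (remaining 2U)
S13 (19U) → rack 9 (remaining 1U)
S14 (19U) → rack 10 (remaining 1U)
S15 (12U) → rack 11 (remaining 8U)
Final racks: [10,7] [5,8,5] [13,5] [16] [15] [9] [19] [16] [19] [19] [12].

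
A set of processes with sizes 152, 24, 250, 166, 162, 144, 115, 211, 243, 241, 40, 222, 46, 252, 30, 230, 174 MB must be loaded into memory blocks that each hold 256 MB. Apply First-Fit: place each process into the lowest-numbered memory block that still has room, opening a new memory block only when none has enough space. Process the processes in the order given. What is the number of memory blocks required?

13 memory blocks

memory block 1: place 152 MB, 104 MB left
memory block 1: place 24 MB, 80 MB left
memory block 2: place 250 MB, 6 MB left
memory block 3: place 166 MB, 90 MB left
memory block 4: place 162 MB, 94 MB left
memory block 5: place 144 MB, 112 MB left
memory block 6: place 115 MB, 141 MB left
memory block 7: place 211 MB, 45 MB left
memory block 8: place 243 MB, 13 MB left
memory block 9: place 241 MB, 15 MB left
memory block 1: place 40 MB, 40 MB left
memory block 10: place 222 MB, 34 MB left
memory block 3: place 46 MB, 44 MB left
memory block 11: place 252 MB, 4 MB left
memory block 1: place 30 MB, 10 MB left
memory block 12: place 230 MB, 26 MB left
memory block 13: place 174 MB, 82 MB left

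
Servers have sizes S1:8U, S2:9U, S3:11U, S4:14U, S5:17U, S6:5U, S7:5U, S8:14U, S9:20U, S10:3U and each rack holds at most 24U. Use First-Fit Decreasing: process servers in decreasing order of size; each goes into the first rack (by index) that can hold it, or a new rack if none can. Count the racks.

5

Sorted descending: 20, 17, 14, 14, 11, 9, 8, 5, 5, 3.
rack 1: place 20U, 4U left
rack 2: place 17U, 7U left
rack 3: place 14U, 10U left
rack 4: place 14U, 10U left
rack 5: place 11U, 13U left
rack 3: place 9U, 1U left
rack 4: place 8U, 2U left
rack 2: place 5U, 2U left
rack 5: place 5U, 8U left
rack 1: place 3U, 1U left
Final racks: [20,3] [17,5] [14,9] [14,8] [11,5].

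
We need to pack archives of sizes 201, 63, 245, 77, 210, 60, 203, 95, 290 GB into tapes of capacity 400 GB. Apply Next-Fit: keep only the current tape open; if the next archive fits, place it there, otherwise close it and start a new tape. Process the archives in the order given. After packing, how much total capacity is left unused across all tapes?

Put 201 GB in tape 1; 199 GB remain.
Put 63 GB in tape 1; 136 GB remain.
Put 245 GB in tape 2; 155 GB remain.
Put 77 GB in tape 2; 78 GB remain.
Put 210 GB in tape 3; 190 GB remain.
Put 60 GB in tape 3; 130 GB remain.
Put 203 GB in tape 4; 197 GB remain.
Put 95 GB in tape 4; 102 GB remain.
Put 290 GB in tape 5; 110 GB remain.
5 tapes × 400 GB = 2000 GB; used 1444 GB; unused 556 GB.

556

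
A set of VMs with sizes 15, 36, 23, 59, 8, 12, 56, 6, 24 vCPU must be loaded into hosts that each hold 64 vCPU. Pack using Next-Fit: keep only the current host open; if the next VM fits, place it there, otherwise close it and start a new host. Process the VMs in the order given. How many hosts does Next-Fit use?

host 1: place 15 vCPU, 49 vCPU left
host 1: place 36 vCPU, 13 vCPU left
host 2: place 23 vCPU, 41 vCPU left
host 3: place 59 vCPU, 5 vCPU left
host 4: place 8 vCPU, 56 vCPU left
host 4: place 12 vCPU, 44 vCPU left
host 5: place 56 vCPU, 8 vCPU left
host 5: place 6 vCPU, 2 vCPU left
host 6: place 24 vCPU, 40 vCPU left

6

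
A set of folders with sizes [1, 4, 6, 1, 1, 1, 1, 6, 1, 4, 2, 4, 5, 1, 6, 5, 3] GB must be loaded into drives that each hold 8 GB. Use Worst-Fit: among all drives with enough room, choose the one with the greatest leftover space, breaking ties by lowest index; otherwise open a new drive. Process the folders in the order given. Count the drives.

8

Put 1 GB in drive 1; 7 GB remain.
Put 4 GB in drive 1; 3 GB remain.
Put 6 GB in drive 2; 2 GB remain.
Put 1 GB in drive 1; 2 GB remain.
Put 1 GB in drive 1; 1 GB remain.
Put 1 GB in drive 2; 1 GB remain.
Put 1 GB in drive 1; 0 GB remain.
Put 6 GB in drive 3; 2 GB remain.
Put 1 GB in drive 3; 1 GB remain.
Put 4 GB in drive 4; 4 GB remain.
Put 2 GB in drive 4; 2 GB remain.
Put 4 GB in drive 5; 4 GB remain.
Put 5 GB in drive 6; 3 GB remain.
Put 1 GB in drive 5; 3 GB remain.
Put 6 GB in drive 7; 2 GB remain.
Put 5 GB in drive 8; 3 GB remain.
Put 3 GB in drive 5; 0 GB remain.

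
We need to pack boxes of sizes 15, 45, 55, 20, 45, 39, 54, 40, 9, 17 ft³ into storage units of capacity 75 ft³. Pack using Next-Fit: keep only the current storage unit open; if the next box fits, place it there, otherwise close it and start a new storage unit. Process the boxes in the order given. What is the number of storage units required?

15 ft³ → storage unit 1 (remaining 60 ft³)
45 ft³ → storage unit 1 (remaining 15 ft³)
55 ft³ → storage unit 2 (remaining 20 ft³)
20 ft³ → storage unit 2 (remaining 0 ft³)
45 ft³ → storage unit 3 (remaining 30 ft³)
39 ft³ → storage unit 4 (remaining 36 ft³)
54 ft³ → storage unit 5 (remaining 21 ft³)
40 ft³ → storage unit 6 (remaining 35 ft³)
9 ft³ → storage unit 6 (remaining 26 ft³)
17 ft³ → storage unit 6 (remaining 9 ft³)

6 storage units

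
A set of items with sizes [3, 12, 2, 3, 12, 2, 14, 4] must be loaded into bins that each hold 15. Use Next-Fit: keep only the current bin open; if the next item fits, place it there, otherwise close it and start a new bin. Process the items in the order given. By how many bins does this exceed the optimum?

Next-Fit: [3,12] [2,3] [12,2] [14] [4] → 5 bins.
Total size 52; any packing needs at least ⌈52/15⌉ = 4 bins.
An optimal packing achieves that bound: [14] [12,3] [12,3] [4,2,2] → 4 bins.
Excess: 5 − 4 = 1.

1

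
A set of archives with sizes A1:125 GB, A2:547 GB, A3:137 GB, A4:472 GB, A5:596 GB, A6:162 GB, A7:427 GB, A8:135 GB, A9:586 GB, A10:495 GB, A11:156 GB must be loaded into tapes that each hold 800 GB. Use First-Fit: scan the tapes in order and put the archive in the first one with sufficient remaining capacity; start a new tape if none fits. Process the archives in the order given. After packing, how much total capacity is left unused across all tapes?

962

A1 (125 GB) → tape 1 (remaining 675 GB)
A2 (547 GB) → tape 1 (remaining 128 GB)
A3 (137 GB) → tape 2 (remaining 663 GB)
A4 (472 GB) → tape 2 (remaining 191 GB)
A5 (596 GB) → tape 3 (remaining 204 GB)
A6 (162 GB) → tape 2 (remaining 29 GB)
A7 (427 GB) → tape 4 (remaining 373 GB)
A8 (135 GB) → tape 3 (remaining 69 GB)
A9 (586 GB) → tape 5 (remaining 214 GB)
A10 (495 GB) → tape 6 (remaining 305 GB)
A11 (156 GB) → tape 4 (remaining 217 GB)
6 tapes × 800 GB = 4800 GB; used 3838 GB; unused 962 GB.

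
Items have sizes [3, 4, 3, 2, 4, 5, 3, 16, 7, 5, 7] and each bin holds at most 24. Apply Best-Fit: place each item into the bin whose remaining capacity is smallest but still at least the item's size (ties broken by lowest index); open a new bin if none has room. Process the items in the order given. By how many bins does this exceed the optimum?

Best-Fit: [3,4,3,2,4,5,3] [16,7] [5,7] → 3 bins.
Total size 59; any packing needs at least ⌈59/24⌉ = 3 bins.
So 3 is already optimal.

0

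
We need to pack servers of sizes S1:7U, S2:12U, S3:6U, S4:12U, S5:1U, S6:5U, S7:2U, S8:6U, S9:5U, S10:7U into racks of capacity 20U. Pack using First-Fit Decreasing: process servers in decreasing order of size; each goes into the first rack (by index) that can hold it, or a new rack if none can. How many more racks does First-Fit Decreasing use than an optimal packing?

0

First-Fit Decreasing: [12,7,1] [12,7] [6,6,5,2] [5] → 4 racks.
Total size 63U; any packing needs at least ⌈63/20⌉ = 4 racks.
So 4 is already optimal.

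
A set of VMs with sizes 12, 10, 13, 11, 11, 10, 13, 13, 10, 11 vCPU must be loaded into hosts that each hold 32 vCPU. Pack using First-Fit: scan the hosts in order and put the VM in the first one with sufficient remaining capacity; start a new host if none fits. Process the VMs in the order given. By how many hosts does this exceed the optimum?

1

First-Fit: [12,10,10] [13,11] [11,13] [13,10] [11] → 5 hosts.
Total size 114 vCPU; any packing needs at least ⌈114/32⌉ = 4 hosts.
An optimal packing achieves that bound: [13,13] [13,12] [11,11,10] [11,10,10] → 4 hosts.
Excess: 5 − 4 = 1.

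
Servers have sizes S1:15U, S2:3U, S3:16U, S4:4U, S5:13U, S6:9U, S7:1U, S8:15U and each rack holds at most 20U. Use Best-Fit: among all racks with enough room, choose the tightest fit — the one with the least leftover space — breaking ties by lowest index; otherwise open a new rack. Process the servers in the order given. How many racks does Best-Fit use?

5 racks

rack 1: place S1 (15U), 5U left
rack 1: place S2 (3U), 2U left
rack 2: place S3 (16U), 4U left
rack 2: place S4 (4U), 0U left
rack 3: place S5 (13U), 7U left
rack 4: place S6 (9U), 11U left
rack 1: place S7 (1U), 1U left
rack 5: place S8 (15U), 5U left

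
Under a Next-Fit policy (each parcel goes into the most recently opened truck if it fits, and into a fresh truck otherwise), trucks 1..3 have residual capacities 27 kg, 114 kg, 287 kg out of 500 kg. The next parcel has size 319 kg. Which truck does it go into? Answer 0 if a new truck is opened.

Next-Fit only looks at truck 3, which has 287 kg free.
319 kg does not fit, so a new truck is opened.

0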